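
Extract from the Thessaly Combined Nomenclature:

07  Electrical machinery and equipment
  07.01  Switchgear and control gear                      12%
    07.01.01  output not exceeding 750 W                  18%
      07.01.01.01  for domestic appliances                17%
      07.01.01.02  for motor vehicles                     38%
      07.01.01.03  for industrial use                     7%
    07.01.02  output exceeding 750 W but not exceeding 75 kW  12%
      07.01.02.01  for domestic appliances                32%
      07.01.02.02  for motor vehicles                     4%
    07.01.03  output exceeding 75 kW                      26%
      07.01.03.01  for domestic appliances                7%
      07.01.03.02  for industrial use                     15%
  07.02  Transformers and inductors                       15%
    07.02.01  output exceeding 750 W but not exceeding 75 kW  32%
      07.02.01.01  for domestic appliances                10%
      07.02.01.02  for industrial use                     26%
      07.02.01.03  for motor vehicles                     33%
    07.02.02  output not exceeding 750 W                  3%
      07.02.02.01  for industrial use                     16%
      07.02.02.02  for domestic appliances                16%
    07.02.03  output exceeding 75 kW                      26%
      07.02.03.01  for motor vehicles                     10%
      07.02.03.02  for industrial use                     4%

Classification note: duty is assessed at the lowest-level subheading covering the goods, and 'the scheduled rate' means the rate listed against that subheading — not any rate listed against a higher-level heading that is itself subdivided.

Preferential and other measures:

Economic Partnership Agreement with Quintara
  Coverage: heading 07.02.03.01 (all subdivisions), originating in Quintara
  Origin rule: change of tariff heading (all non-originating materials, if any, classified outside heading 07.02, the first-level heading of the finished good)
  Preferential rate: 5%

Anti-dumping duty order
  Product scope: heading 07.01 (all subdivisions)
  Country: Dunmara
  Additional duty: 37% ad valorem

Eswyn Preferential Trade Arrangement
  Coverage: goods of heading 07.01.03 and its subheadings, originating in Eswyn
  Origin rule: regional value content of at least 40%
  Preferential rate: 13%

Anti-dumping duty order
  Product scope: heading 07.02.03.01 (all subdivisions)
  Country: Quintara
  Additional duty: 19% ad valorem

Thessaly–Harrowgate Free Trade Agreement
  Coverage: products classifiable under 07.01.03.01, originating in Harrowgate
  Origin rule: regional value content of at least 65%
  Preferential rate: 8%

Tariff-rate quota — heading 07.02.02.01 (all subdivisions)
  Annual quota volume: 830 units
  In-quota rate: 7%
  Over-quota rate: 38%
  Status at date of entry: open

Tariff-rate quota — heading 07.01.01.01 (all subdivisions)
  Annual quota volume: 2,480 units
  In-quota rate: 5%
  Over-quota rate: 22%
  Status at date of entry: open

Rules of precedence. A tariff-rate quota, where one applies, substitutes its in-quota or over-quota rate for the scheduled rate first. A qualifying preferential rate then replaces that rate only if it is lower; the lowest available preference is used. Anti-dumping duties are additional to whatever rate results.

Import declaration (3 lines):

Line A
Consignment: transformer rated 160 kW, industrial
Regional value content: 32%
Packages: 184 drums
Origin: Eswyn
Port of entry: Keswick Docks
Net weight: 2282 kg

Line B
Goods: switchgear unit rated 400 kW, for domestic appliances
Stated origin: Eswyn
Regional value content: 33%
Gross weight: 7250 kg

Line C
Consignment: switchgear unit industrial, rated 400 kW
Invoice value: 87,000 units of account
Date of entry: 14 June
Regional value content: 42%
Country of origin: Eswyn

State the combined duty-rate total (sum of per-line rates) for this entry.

24%

Line A: transformer → 07.02; rated 160 kW → 07.02.03; industrial → 07.02.03.02. Scheduled 4%. Eswyn agreement on 07.01.03: 07.02.03.02 not covered. → 4%.
Line B: switchgear unit → 07.01; rated 400 kW → 07.01.03; for domestic appliances → 07.01.03.01. Scheduled 7%. Eswyn agreement on 07.01.03: RVC < 40%. → 7%.
Line C: switchgear unit → 07.01; rated 400 kW → 07.01.03; industrial → 07.01.03.02. Scheduled 15%. Eswyn agreement on 07.01.03: RVC ≥ 40% → 13% available; preferential 13%. → 13%.
Sum: 4% + 7% + 13% = 24%.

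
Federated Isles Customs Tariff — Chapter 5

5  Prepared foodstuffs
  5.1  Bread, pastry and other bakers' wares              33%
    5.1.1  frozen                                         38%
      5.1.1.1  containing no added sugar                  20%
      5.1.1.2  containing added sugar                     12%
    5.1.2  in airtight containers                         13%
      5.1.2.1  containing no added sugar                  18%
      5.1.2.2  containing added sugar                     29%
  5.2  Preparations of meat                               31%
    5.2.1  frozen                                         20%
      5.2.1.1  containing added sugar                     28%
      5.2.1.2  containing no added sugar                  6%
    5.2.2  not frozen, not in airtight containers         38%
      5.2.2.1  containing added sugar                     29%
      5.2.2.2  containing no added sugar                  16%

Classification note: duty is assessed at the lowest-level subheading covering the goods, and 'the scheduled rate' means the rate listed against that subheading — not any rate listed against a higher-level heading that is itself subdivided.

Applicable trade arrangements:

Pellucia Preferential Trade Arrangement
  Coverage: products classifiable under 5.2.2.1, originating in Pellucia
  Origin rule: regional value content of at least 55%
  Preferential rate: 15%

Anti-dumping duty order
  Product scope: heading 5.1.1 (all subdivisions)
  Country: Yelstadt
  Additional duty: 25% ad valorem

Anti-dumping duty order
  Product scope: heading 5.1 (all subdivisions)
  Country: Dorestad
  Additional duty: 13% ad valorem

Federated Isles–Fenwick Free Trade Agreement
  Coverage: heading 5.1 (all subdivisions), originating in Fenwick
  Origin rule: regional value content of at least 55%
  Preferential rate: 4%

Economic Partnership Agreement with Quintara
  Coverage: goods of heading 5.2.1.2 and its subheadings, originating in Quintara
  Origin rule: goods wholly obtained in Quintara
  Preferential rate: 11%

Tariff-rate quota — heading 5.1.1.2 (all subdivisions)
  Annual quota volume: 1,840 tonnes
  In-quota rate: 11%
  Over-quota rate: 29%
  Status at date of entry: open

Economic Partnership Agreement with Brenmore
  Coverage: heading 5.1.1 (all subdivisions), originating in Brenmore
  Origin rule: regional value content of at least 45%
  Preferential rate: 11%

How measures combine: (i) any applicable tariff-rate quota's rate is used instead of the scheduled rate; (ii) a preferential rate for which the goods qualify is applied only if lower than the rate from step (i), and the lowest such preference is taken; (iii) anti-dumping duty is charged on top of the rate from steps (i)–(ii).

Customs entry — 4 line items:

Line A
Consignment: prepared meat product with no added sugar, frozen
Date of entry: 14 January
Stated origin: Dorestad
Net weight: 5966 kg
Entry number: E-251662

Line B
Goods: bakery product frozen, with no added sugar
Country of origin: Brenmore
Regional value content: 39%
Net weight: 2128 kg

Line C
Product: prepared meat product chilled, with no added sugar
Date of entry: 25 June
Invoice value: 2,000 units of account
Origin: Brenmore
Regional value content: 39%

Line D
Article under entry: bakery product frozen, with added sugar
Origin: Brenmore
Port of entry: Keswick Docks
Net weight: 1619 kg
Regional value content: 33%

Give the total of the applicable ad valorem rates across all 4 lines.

Line A: prepared meat product → 5.2; frozen → 5.2.1; with no added sugar → 5.2.1.2. Scheduled 6%. No special measure applies. → 6%.
Line B: bakery product → 5.1; frozen → 5.1.1; with no added sugar → 5.1.1.1. Scheduled 20%. Brenmore agreement on 5.1.1: RVC < 45%. → 20%.
Line C: prepared meat product → 5.2; chilled → 5.2.2; with no added sugar → 5.2.2.2. Scheduled 16%. Brenmore agreement on 5.1.1: 5.2.2.2 not covered. → 16%.
Line D: bakery product → 5.1; frozen → 5.1.1; with added sugar → 5.1.1.2. Scheduled 12%. quota on 5.1.1.2 open → in-quota 11%; Brenmore agreement on 5.1.1: RVC < 45%. → 11%.
Sum: 6% + 20% + 16% + 11% = 53%.

53%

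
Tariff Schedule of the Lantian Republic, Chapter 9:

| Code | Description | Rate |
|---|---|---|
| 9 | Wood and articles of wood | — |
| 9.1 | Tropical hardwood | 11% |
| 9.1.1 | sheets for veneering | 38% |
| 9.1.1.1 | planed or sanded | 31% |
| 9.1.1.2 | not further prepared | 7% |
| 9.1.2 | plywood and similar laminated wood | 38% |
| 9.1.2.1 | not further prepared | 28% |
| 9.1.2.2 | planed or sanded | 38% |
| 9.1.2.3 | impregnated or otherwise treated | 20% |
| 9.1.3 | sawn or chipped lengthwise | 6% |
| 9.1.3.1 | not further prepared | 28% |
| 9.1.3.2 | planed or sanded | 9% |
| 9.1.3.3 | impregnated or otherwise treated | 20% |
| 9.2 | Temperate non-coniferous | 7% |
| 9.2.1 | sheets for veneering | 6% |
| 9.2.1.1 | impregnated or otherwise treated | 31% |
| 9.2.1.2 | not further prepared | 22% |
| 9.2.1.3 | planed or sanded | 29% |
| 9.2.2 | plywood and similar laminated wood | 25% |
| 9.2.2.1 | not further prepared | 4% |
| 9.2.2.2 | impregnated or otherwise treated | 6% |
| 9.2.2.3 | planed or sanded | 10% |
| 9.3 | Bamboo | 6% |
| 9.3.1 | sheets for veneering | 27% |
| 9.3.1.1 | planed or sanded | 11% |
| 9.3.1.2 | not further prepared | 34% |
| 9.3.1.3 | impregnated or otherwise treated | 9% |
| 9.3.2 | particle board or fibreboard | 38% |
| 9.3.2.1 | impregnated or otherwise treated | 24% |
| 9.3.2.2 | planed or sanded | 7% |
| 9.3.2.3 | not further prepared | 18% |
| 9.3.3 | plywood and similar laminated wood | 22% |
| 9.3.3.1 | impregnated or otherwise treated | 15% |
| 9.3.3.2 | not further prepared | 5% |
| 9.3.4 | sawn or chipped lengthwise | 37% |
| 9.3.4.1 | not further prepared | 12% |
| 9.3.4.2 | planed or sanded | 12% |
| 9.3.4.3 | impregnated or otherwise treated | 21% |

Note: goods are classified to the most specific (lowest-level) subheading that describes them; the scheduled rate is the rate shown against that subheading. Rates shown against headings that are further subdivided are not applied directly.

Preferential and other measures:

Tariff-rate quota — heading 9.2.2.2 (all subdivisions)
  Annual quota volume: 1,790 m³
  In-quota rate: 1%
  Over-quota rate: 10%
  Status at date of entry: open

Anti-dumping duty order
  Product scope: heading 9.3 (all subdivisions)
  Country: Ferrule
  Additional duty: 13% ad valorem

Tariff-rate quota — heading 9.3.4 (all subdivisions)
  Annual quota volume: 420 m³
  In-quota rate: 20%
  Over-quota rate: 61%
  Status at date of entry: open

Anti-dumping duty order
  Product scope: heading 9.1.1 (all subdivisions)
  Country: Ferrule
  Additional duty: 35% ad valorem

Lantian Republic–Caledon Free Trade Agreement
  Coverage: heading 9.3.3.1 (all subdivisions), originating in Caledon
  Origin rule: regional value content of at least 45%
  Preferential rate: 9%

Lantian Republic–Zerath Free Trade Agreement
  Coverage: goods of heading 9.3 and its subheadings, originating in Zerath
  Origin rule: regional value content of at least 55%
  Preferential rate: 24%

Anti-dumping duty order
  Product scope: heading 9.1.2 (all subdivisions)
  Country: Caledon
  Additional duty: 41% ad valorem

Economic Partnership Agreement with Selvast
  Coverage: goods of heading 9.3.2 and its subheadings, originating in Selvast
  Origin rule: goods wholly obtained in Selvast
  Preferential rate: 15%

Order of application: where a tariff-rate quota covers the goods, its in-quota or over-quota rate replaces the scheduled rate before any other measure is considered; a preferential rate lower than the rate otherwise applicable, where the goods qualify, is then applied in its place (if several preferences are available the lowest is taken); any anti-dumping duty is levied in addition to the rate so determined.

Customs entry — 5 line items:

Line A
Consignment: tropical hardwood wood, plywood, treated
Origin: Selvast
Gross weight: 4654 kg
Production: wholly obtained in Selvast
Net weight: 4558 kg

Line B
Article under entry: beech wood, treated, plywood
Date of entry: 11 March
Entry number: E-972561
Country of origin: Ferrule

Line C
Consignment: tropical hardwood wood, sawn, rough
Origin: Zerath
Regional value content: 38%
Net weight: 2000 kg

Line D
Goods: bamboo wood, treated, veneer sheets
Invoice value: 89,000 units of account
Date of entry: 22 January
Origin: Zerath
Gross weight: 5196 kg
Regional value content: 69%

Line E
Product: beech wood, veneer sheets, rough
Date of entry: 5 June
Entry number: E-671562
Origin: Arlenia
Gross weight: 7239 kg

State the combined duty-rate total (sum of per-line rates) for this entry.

80%

Line A: tropical hardwood → 9.1; plywood → 9.1.2; treated → 9.1.2.3. Scheduled 20%. Selvast agreement on 9.3.2: 9.1.2.3 not covered. → 20%.
Line B: beech → 9.2; plywood → 9.2.2; treated → 9.2.2.2. Scheduled 6%. quota on 9.2.2.2 open → in-quota 1%. → 1%.
Line C: tropical hardwood → 9.1; sawn → 9.1.3; rough → 9.1.3.1. Scheduled 28%. Zerath agreement on 9.3: 9.1.3.1 not covered. → 28%.
Line D: bamboo → 9.3; veneer sheets → 9.3.1; treated → 9.3.1.3. Scheduled 9%. Zerath agreement on 9.3: RVC ≥ 55% → 24% available; preference 24% not lower than 9% → no reduction. → 9%.
Line E: beech → 9.2; veneer sheets → 9.2.1; rough → 9.2.1.2. Scheduled 22%. No special measure applies. → 22%.
Sum: 20% + 1% + 28% + 9% + 22% = 80%.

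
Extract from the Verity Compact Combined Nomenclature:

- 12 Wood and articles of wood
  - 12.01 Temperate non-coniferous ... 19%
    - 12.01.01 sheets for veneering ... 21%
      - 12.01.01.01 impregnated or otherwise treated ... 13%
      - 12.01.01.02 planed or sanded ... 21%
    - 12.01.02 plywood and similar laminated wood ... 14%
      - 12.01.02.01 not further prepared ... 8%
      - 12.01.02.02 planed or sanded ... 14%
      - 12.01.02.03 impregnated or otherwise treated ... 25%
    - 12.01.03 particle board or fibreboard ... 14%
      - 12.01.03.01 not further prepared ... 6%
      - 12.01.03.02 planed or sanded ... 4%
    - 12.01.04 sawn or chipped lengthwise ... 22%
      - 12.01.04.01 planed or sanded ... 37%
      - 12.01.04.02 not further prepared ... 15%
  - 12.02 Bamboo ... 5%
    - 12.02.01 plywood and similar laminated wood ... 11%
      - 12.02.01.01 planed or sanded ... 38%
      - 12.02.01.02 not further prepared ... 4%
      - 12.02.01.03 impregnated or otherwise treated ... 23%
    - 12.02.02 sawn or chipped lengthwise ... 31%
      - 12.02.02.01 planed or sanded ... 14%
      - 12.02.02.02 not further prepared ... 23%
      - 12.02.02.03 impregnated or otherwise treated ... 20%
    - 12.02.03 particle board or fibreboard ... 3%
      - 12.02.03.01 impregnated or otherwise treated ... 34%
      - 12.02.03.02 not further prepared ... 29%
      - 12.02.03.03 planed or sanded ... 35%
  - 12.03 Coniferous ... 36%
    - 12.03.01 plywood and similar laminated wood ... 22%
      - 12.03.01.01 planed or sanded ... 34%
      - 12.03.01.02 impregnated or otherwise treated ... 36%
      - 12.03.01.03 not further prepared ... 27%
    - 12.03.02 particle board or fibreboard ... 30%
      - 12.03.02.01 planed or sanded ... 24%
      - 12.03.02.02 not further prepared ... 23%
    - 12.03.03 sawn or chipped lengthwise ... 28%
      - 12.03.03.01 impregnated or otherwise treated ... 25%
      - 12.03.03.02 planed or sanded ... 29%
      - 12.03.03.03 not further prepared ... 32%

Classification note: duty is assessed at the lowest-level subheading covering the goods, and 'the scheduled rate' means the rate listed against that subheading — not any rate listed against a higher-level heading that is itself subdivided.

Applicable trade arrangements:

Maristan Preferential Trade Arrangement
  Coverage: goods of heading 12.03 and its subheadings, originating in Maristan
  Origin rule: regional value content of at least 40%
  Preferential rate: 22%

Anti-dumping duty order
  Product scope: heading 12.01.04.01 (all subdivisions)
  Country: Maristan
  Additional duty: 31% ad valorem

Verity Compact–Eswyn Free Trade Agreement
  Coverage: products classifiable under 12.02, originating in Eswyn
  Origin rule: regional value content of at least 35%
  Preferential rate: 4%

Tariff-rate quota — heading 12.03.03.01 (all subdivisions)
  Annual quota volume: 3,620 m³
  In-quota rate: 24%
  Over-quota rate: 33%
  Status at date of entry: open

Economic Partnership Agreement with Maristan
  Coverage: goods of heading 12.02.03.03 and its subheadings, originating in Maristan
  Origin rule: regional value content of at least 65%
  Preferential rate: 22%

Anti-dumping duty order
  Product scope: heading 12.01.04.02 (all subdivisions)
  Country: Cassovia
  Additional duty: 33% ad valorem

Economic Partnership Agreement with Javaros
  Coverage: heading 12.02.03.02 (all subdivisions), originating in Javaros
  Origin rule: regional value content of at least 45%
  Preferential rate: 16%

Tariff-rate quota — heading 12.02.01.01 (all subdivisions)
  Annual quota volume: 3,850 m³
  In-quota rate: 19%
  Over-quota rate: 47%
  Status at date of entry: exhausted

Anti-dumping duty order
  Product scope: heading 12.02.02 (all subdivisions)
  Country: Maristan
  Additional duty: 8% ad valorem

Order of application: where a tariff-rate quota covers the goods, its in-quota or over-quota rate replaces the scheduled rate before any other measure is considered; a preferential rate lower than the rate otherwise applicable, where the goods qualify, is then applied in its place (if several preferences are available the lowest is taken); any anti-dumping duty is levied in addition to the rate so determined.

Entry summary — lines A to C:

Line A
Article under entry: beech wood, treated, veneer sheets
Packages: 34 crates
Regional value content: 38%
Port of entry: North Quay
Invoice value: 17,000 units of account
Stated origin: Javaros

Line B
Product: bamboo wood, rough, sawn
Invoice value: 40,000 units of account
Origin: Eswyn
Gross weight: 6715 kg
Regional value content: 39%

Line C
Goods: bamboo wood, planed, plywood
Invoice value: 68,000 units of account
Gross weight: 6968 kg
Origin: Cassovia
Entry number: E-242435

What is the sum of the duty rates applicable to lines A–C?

64%

Line A: beech → 12.01; veneer sheets → 12.01.01; treated → 12.01.01.01. Scheduled 13%. Javaros agreement on 12.02.03.02: 12.01.01.01 not covered. → 13%.
Line B: bamboo → 12.02; sawn → 12.02.02; rough → 12.02.02.02. Scheduled 23%. Eswyn agreement on 12.02: RVC ≥ 35% → 4% available; preferential 4%. → 4%.
Line C: bamboo → 12.02; plywood → 12.02.01; planed → 12.02.01.01. Scheduled 38%. quota on 12.02.01.01 exhausted → over-quota 47%. → 47%.
Sum: 13% + 4% + 47% = 64%.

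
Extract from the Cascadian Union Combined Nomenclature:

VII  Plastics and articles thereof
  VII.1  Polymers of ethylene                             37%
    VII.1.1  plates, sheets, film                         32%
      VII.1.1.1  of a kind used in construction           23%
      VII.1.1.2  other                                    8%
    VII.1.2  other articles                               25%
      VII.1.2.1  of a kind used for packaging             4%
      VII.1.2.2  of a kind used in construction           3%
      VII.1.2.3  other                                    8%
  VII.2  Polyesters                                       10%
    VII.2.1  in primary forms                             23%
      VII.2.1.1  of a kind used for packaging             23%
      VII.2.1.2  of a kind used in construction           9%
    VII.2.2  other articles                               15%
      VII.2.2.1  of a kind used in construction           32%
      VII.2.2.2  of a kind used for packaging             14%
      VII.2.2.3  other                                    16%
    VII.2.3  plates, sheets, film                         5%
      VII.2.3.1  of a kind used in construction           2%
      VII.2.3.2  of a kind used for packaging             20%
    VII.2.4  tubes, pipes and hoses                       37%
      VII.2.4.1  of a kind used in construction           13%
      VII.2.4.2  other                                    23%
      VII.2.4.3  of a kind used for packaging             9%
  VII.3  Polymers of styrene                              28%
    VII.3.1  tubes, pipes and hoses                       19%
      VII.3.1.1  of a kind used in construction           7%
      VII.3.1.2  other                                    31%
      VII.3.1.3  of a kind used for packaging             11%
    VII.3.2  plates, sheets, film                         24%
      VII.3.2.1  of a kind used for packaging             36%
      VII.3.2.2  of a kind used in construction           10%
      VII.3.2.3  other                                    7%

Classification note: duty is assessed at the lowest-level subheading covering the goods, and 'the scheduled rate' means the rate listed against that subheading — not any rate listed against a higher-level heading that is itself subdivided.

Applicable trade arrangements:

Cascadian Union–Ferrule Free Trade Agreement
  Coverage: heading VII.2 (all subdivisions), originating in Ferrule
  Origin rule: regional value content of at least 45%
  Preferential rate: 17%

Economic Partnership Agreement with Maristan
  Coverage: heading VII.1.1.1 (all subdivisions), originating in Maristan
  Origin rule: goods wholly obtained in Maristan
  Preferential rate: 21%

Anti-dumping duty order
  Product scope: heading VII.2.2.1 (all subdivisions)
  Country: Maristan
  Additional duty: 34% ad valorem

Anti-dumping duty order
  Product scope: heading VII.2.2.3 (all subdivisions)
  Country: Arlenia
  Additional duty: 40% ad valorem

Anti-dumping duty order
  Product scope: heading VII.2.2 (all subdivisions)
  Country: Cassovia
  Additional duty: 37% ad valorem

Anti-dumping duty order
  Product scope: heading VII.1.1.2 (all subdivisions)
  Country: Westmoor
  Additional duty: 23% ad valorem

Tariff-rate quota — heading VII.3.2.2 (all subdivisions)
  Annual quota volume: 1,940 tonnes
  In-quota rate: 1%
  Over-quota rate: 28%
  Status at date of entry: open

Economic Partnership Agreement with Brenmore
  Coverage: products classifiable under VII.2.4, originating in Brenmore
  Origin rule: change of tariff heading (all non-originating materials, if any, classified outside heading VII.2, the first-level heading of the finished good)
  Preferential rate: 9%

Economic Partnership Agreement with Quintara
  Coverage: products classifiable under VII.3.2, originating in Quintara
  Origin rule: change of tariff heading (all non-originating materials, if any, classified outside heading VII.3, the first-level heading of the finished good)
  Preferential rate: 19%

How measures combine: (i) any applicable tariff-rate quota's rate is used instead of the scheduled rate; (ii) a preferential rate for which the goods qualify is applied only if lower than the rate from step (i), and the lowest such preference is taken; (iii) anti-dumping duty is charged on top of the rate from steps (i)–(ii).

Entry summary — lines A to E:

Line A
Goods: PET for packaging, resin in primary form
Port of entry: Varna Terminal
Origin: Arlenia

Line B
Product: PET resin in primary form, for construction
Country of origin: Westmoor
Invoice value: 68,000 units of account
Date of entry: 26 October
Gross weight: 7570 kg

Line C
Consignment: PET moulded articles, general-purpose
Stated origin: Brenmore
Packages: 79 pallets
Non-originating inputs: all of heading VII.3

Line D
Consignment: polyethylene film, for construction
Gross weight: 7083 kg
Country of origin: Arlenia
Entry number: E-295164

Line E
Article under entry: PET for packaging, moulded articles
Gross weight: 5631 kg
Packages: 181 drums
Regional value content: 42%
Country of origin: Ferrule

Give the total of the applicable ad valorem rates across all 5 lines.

Line A: PET → VII.2; resin in primary form → VII.2.1; for packaging → VII.2.1.1. Scheduled 23%. No special measure applies. → 23%.
Line B: PET → VII.2; resin in primary form → VII.2.1; for construction → VII.2.1.2. Scheduled 9%. No special measure applies. → 9%.
Line C: PET → VII.2; moulded articles → VII.2.2; general-purpose → VII.2.2.3. Scheduled 16%. Brenmore agreement on VII.2.4: VII.2.2.3 not covered. → 16%.
Line D: polyethylene → VII.1; film → VII.1.1; for construction → VII.1.1.1. Scheduled 23%. No special measure applies. → 23%.
Line E: PET → VII.2; moulded articles → VII.2.2; for packaging → VII.2.2.2. Scheduled 14%. Ferrule agreement on VII.2: RVC < 45%. → 14%.
Sum: 23% + 9% + 16% + 23% + 14% = 85%.

85%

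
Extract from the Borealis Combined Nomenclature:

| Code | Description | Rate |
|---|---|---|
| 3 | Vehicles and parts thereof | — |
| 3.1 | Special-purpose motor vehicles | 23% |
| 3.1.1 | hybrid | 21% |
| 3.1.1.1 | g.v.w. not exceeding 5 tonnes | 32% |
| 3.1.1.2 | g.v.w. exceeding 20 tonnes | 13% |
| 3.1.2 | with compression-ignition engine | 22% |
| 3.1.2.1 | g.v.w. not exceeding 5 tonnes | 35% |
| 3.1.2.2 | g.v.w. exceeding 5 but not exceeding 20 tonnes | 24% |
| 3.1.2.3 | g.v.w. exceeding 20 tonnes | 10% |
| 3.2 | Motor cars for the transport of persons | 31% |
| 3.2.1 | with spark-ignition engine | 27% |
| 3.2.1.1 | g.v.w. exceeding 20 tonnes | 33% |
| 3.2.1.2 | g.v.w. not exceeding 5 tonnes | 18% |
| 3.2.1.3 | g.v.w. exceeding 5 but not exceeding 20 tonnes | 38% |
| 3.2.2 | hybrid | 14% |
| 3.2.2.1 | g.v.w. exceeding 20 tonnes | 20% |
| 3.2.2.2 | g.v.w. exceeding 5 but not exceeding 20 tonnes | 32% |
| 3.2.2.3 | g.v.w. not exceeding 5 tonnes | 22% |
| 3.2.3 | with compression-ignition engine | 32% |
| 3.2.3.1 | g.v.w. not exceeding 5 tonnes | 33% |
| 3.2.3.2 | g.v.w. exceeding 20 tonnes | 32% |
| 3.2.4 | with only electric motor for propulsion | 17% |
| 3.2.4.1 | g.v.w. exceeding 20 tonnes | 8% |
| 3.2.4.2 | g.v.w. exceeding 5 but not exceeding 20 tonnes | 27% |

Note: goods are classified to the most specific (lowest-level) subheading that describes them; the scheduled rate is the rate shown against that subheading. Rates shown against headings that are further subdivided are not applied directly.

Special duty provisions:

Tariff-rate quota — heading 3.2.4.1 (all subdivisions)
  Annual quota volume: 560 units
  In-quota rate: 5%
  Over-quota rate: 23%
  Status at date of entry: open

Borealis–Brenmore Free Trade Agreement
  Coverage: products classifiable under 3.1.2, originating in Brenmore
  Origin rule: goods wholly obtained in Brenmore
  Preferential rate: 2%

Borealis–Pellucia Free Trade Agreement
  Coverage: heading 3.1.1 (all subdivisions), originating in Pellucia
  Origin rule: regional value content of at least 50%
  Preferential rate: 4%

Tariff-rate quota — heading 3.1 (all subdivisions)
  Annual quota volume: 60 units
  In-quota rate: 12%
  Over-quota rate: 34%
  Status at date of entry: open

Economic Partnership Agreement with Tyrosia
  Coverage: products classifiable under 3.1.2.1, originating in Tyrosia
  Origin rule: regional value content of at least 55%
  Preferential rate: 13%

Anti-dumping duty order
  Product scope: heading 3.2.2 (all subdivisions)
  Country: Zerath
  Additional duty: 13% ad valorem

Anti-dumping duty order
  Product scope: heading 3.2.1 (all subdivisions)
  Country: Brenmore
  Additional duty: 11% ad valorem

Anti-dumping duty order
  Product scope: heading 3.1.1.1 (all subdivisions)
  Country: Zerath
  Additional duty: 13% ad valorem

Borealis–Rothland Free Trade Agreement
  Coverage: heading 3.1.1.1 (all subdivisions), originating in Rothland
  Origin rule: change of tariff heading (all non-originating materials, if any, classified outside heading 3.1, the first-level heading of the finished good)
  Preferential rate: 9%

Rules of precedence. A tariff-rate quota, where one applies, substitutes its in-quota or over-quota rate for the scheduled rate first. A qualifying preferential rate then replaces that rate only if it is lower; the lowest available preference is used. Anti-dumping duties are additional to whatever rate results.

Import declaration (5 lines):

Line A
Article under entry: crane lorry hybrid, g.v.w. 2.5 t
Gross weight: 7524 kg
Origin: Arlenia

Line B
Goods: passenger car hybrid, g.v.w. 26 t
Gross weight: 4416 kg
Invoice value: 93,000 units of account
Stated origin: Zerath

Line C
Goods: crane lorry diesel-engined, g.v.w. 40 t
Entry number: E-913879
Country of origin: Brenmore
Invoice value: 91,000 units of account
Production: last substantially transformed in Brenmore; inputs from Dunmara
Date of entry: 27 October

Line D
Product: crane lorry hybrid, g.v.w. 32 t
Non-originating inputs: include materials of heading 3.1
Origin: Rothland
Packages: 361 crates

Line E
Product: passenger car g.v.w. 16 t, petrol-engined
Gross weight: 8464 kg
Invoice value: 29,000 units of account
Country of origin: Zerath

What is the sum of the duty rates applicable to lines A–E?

107%

Line A: crane lorry → 3.1; hybrid → 3.1.1; g.v.w. 2.5 t → 3.1.1.1. Scheduled 32%. quota on 3.1 open → in-quota 12%. → 12%.
Line B: passenger car → 3.2; hybrid → 3.2.2; g.v.w. 26 t → 3.2.2.1. Scheduled 20%. anti-dumping (Zerath, 3.2.2): +13%; total 20% + 13% = 33%. → 33%.
Line C: crane lorry → 3.1; diesel-engined → 3.1.2; g.v.w. 40 t → 3.1.2.3. Scheduled 10%. quota on 3.1 open → in-quota 12%; Brenmore agreement on 3.1.2: not wholly obtained. → 12%.
Line D: crane lorry → 3.1; hybrid → 3.1.1; g.v.w. 32 t → 3.1.1.2. Scheduled 13%. quota on 3.1 open → in-quota 12%; Rothland agreement on 3.1.1.1: 3.1.1.2 not covered. → 12%.
Line E: passenger car → 3.2; petrol-engined → 3.2.1; g.v.w. 16 t → 3.2.1.3. Scheduled 38%. No special measure applies. → 38%.
Sum: 12% + 33% + 12% + 12% + 38% = 107%.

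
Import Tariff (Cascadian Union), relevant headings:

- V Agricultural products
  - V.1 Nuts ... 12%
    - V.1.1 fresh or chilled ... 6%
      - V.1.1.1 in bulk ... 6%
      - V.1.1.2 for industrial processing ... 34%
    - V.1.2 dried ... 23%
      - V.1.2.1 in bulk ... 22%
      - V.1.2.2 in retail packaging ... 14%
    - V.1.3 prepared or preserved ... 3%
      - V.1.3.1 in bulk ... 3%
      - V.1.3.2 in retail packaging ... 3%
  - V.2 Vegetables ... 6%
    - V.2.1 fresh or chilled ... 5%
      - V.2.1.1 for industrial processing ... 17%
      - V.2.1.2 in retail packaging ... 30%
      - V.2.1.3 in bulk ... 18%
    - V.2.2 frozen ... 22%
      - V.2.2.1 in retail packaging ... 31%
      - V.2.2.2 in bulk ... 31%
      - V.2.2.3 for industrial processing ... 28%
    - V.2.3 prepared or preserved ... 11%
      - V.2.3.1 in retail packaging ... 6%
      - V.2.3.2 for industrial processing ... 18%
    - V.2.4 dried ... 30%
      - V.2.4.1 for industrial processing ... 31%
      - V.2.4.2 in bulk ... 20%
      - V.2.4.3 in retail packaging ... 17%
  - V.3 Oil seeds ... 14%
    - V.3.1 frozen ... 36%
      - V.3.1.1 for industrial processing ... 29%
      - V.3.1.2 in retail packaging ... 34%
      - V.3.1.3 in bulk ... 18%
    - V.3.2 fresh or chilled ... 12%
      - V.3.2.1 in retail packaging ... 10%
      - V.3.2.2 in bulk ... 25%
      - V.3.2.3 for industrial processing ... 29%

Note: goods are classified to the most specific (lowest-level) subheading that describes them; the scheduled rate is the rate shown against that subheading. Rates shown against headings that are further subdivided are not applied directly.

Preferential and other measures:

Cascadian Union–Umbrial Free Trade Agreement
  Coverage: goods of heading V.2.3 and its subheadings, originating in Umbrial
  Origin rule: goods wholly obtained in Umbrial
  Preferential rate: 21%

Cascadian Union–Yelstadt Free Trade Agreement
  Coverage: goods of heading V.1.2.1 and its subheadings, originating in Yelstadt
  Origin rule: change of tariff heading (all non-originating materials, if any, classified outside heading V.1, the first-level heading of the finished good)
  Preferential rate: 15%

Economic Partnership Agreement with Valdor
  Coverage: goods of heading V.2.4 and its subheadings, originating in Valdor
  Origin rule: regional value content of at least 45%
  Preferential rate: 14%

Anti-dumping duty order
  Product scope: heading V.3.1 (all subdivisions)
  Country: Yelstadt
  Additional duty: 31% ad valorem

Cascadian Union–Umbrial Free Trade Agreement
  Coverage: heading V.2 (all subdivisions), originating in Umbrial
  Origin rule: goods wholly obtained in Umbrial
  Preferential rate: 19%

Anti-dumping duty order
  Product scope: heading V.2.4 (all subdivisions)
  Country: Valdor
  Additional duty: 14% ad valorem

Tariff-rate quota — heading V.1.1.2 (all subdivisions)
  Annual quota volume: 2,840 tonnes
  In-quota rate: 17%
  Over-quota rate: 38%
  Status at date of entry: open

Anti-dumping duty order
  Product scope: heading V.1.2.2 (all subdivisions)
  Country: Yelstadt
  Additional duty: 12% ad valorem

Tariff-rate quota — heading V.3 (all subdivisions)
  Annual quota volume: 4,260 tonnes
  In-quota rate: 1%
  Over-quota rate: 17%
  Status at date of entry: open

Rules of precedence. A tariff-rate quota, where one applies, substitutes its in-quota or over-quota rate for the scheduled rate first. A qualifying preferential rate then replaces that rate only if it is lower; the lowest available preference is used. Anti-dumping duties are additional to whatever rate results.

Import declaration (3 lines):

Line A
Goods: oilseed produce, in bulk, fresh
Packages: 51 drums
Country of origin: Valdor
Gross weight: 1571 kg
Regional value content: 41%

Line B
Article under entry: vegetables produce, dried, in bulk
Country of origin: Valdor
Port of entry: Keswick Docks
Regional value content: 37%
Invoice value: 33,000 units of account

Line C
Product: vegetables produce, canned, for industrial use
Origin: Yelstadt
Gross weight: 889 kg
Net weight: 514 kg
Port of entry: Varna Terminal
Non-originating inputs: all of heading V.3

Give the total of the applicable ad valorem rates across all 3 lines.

Line A: oilseed → V.3; fresh → V.3.2; in bulk → V.3.2.2. Scheduled 25%. quota on V.3 open → in-quota 1%; Valdor agreement on V.2.4: V.3.2.2 not covered. → 1%.
Line B: vegetables → V.2; dried → V.2.4; in bulk → V.2.4.2. Scheduled 20%. Valdor agreement on V.2.4: RVC < 45%; anti-dumping (Valdor, V.2.4): +14%; total 20% + 14% = 34%. → 34%.
Line C: vegetables → V.2; canned → V.2.3; for industrial use → V.2.3.2. Scheduled 18%. Yelstadt agreement on V.1.2.1: V.2.3.2 not covered. → 18%.
Sum: 1% + 34% + 18% = 53%.

53%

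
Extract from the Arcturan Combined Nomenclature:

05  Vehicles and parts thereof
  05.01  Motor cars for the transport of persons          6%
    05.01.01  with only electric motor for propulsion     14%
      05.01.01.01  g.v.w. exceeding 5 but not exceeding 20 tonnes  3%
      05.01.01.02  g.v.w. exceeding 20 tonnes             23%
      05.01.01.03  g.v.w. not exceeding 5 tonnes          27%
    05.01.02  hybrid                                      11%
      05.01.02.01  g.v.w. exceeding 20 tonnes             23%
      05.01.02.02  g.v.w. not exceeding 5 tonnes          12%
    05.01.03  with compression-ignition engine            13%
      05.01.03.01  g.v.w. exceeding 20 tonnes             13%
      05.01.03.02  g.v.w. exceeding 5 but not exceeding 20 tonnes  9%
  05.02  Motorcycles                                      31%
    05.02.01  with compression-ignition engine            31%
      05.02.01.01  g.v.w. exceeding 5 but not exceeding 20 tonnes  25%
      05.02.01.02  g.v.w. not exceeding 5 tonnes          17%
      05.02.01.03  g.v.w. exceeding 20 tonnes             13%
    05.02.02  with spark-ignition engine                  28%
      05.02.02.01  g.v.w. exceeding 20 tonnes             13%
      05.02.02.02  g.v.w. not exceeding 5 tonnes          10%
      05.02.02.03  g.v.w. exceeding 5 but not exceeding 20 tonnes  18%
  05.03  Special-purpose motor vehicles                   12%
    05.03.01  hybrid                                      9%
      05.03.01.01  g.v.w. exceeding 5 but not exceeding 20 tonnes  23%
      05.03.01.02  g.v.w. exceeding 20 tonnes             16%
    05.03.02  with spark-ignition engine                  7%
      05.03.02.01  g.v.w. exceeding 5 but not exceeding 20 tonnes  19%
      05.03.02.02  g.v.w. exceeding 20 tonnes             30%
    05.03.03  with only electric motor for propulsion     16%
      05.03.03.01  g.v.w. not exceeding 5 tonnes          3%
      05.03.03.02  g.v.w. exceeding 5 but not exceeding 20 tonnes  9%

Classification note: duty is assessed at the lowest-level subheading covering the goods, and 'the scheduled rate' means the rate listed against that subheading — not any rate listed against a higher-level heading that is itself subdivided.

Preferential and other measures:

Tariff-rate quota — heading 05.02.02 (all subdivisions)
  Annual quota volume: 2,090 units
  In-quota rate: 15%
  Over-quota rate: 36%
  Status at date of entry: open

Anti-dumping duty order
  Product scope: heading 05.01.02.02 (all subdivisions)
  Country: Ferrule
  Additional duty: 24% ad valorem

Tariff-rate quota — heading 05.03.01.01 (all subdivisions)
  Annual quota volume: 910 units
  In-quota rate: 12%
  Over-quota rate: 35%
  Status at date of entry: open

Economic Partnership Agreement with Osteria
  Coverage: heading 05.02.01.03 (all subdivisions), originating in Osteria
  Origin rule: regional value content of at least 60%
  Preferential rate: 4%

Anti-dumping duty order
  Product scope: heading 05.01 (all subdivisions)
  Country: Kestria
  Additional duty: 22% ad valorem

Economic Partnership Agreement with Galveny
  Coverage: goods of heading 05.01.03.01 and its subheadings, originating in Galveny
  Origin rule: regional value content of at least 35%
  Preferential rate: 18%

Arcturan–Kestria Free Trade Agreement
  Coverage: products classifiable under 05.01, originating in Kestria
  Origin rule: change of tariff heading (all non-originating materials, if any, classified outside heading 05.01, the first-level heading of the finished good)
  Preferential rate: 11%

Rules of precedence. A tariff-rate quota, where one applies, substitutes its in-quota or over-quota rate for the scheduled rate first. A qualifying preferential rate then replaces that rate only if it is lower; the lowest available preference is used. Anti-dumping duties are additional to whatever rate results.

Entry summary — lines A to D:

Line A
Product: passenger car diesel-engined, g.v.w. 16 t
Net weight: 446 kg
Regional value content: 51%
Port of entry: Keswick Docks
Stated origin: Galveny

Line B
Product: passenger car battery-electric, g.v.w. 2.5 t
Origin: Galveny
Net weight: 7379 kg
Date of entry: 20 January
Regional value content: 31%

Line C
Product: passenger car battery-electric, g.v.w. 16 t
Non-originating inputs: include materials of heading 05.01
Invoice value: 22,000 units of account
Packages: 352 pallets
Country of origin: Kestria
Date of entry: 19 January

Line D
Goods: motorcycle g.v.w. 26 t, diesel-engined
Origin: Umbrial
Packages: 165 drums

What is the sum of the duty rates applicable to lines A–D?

Line A: passenger car → 05.01; diesel-engined → 05.01.03; g.v.w. 16 t → 05.01.03.02. Scheduled 9%. Galveny agreement on 05.01.03.01: 05.01.03.02 not covered. → 9%.
Line B: passenger car → 05.01; battery-electric → 05.01.01; g.v.w. 2.5 t → 05.01.01.03. Scheduled 27%. Galveny agreement on 05.01.03.01: 05.01.01.03 not covered. → 27%.
Line C: passenger car → 05.01; battery-electric → 05.01.01; g.v.w. 16 t → 05.01.01.01. Scheduled 3%. Kestria agreement on 05.01: CTH not met; anti-dumping (Kestria, 05.01): +22%; total 3% + 22% = 25%. → 25%.
Line D: motorcycle → 05.02; diesel-engined → 05.02.01; g.v.w. 26 t → 05.02.01.03. Scheduled 13%. No special measure applies. → 13%.
Sum: 9% + 27% + 25% + 13% = 74%.

74%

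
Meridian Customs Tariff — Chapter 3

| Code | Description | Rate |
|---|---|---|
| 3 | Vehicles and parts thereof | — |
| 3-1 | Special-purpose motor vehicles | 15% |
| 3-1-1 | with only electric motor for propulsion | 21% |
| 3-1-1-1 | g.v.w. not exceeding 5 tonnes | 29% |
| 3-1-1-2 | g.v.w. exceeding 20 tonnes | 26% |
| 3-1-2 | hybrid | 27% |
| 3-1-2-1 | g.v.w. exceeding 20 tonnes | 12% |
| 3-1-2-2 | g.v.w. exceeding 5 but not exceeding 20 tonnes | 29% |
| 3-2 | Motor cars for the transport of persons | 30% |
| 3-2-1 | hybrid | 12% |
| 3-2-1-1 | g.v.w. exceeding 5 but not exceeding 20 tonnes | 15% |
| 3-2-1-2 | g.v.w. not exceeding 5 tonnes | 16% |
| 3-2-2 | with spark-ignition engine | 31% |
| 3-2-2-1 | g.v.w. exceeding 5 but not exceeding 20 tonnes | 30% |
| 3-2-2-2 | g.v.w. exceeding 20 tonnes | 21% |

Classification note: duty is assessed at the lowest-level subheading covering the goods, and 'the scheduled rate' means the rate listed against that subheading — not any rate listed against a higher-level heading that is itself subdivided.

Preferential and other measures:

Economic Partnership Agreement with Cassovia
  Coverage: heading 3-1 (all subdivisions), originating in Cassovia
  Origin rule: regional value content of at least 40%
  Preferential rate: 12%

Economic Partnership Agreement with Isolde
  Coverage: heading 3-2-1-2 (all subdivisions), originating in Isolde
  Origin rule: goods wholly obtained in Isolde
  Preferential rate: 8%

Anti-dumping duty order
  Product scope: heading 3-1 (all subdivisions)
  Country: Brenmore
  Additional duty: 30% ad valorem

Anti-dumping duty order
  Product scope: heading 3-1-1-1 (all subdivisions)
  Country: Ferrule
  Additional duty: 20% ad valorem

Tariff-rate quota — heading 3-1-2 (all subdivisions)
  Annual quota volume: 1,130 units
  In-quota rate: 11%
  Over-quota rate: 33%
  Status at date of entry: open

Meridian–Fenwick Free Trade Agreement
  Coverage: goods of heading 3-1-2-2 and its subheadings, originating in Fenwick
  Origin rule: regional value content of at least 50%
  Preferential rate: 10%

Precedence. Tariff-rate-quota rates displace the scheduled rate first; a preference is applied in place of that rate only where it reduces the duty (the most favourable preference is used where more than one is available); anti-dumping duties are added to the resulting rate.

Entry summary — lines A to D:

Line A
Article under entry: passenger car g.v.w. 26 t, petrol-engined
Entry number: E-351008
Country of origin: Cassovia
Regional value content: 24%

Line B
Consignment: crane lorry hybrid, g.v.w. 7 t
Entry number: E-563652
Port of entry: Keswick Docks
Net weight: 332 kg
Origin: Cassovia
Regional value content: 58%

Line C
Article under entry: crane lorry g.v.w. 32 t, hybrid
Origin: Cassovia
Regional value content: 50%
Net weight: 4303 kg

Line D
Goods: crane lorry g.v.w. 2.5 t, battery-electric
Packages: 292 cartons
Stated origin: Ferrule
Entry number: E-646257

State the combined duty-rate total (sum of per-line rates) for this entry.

92%

Line A: passenger car → 3-2; petrol-engined → 3-2-2; g.v.w. 26 t → 3-2-2-2. Scheduled 21%. Cassovia agreement on 3-1: 3-2-2-2 not covered. → 21%.
Line B: crane lorry → 3-1; hybrid → 3-1-2; g.v.w. 7 t → 3-1-2-2. Scheduled 29%. quota on 3-1-2 open → in-quota 11%; Cassovia agreement on 3-1: RVC ≥ 40% → 12% available; preference 12% not lower than 11% → no reduction. → 11%.
Line C: crane lorry → 3-1; hybrid → 3-1-2; g.v.w. 32 t → 3-1-2-1. Scheduled 12%. quota on 3-1-2 open → in-quota 11%; Cassovia agreement on 3-1: RVC ≥ 40% → 12% available; preference 12% not lower than 11% → no reduction. → 11%.
Line D: crane lorry → 3-1; battery-electric → 3-1-1; g.v.w. 2.5 t → 3-1-1-1. Scheduled 29%. anti-dumping (Ferrule, 3-1-1-1): +20%; total 29% + 20% = 49%. → 49%.
Sum: 21% + 11% + 11% + 49% = 92%.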